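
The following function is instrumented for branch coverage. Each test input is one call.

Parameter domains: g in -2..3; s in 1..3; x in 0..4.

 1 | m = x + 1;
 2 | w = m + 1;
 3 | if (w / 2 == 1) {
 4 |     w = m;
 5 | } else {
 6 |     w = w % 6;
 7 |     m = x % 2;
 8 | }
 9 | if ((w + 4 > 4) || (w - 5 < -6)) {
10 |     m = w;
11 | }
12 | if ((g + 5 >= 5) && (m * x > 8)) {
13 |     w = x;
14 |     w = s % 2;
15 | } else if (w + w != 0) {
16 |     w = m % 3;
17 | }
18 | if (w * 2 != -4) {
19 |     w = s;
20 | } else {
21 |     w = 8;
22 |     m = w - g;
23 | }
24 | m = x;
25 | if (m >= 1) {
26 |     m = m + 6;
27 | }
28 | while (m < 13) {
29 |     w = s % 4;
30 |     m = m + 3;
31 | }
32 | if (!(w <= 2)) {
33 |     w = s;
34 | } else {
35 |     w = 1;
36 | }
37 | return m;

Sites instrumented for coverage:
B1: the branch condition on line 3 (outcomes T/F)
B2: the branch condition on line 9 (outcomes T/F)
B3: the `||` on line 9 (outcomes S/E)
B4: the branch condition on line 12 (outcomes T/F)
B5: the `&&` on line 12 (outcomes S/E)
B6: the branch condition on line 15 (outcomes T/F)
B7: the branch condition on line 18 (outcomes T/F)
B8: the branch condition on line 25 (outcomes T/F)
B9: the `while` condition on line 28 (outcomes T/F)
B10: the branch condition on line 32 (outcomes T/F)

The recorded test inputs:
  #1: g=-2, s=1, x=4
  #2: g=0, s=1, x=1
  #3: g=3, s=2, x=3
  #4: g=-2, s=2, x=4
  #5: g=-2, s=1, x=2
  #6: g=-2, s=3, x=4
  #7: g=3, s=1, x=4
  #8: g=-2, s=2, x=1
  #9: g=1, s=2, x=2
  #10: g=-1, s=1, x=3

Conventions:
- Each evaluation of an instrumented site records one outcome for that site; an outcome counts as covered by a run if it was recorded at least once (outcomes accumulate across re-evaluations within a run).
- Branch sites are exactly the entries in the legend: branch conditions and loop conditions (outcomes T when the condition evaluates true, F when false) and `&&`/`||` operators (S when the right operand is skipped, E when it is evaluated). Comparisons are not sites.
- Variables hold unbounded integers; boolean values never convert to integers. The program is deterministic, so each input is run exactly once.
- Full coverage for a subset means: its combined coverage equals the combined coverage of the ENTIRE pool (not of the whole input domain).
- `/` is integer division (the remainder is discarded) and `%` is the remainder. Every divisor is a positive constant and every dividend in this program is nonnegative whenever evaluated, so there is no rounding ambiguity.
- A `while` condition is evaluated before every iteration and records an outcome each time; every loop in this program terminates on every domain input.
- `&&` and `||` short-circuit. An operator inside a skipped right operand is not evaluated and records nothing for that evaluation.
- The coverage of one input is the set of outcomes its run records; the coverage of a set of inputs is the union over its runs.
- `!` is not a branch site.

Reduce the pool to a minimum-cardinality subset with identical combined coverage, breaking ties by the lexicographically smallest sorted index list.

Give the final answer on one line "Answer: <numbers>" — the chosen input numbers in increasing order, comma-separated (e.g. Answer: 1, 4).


input #1, g=-2, s=1, x=4: events B1->F, B3->E, B2->F, B5->S, B4->F, B6->F, B7->T, B8->T, B9->T, B9->F, B10->F; outcomes B1=F, B2=F, B3=E, B4=F, B5=S, B6=F, B7=T, B8=T, B9=T, B9=F, B10=F
input #2, g=0, s=1, x=1: events B1->T, B3->S, B2->T, B5->E, B4->F, B6->T, B7->T, B8->T, B9->T, B9->T, B9->F, B10->F; outcomes B1=T, B2=T, B3=S, B4=F, B5=E, B6=T, B7=T, B8=T, B9=T, B9=F, B10=F
input #3, g=3, s=2, x=3: events B1->F, B3->S, B2->T, B5->E, B4->T, B7->T, B8->T, B9->T, B9->T, B9->F, B10->F; outcomes B1=F, B2=T, B3=S, B4=T, B5=E, B7=T, B8=T, B9=T, B9=F, B10=F
input #4, g=-2, s=2, x=4: events B1->F, B3->E, B2->F, B5->S, B4->F, B6->F, B7->T, B8->T, B9->T, B9->F, B10->F; outcomes B1=F, B2=F, B3=E, B4=F, B5=S, B6=F, B7=T, B8=T, B9=T, B9=F, B10=F
input #5, g=-2, s=1, x=2: events B1->F, B3->S, B2->T, B5->S, B4->F, B6->T, B7->T, B8->T, B9->T, B9->T, B9->F, B10->F; outcomes B1=F, B2=T, B3=S, B4=F, B5=S, B6=T, B7=T, B8=T, B9=T, B9=F, B10=F
input #6, g=-2, s=3, x=4: events B1->F, B3->E, B2->F, B5->S, B4->F, B6->F, B7->T, B8->T, B9->T, B9->F, B10->T; outcomes B1=F, B2=F, B3=E, B4=F, B5=S, B6=F, B7=T, B8=T, B9=T, B9=F, B10=T
input #7, g=3, s=1, x=4: events B1->F, B3->E, B2->F, B5->E, B4->F, B6->F, B7->T, B8->T, B9->T, B9->F, B10->F; outcomes B1=F, B2=F, B3=E, B4=F, B5=E, B6=F, B7=T, B8=T, B9=T, B9=F, B10=F
input #8, g=-2, s=2, x=1: events B1->T, B3->S, B2->T, B5->S, B4->F, B6->T, B7->T, B8->T, B9->T, B9->T, B9->F, B10->F; outcomes B1=T, B2=T, B3=S, B4=F, B5=S, B6=T, B7=T, B8=T, B9=T, B9=F, B10=F
input #9, g=1, s=2, x=2: events B1->F, B3->S, B2->T, B5->E, B4->F, B6->T, B7->T, B8->T, B9->T, B9->T, B9->F, B10->F; outcomes B1=F, B2=T, B3=S, B4=F, B5=E, B6=T, B7=T, B8=T, B9=T, B9=F, B10=F
input #10, g=-1, s=1, x=3: events B1->F, B3->S, B2->T, B5->S, B4->F, B6->T, B7->T, B8->T, B9->T, B9->T, B9->F, B10->F; outcomes B1=F, B2=T, B3=S, B4=F, B5=S, B6=T, B7=T, B8=T, B9=T, B9=F, B10=F
pool-wide coverage (18 outcomes): B1=T, B1=F, B2=T, B2=F, B3=S, B3=E, B4=T, B4=F, B5=S, B5=E, B6=T, B6=F, B7=T, B8=T, B9=T, B9=F, B10=T, B10=F
checked all size-1 subsets: none covers 18 outcomes (max 11/18)
checked all size-2 subsets: none covers 18 outcomes (max 17/18)
size 3: inputs {2, 3, 6} cover all 18 outcomes, and no lexicographically smaller subset of this size does
Answer: 2, 3, 6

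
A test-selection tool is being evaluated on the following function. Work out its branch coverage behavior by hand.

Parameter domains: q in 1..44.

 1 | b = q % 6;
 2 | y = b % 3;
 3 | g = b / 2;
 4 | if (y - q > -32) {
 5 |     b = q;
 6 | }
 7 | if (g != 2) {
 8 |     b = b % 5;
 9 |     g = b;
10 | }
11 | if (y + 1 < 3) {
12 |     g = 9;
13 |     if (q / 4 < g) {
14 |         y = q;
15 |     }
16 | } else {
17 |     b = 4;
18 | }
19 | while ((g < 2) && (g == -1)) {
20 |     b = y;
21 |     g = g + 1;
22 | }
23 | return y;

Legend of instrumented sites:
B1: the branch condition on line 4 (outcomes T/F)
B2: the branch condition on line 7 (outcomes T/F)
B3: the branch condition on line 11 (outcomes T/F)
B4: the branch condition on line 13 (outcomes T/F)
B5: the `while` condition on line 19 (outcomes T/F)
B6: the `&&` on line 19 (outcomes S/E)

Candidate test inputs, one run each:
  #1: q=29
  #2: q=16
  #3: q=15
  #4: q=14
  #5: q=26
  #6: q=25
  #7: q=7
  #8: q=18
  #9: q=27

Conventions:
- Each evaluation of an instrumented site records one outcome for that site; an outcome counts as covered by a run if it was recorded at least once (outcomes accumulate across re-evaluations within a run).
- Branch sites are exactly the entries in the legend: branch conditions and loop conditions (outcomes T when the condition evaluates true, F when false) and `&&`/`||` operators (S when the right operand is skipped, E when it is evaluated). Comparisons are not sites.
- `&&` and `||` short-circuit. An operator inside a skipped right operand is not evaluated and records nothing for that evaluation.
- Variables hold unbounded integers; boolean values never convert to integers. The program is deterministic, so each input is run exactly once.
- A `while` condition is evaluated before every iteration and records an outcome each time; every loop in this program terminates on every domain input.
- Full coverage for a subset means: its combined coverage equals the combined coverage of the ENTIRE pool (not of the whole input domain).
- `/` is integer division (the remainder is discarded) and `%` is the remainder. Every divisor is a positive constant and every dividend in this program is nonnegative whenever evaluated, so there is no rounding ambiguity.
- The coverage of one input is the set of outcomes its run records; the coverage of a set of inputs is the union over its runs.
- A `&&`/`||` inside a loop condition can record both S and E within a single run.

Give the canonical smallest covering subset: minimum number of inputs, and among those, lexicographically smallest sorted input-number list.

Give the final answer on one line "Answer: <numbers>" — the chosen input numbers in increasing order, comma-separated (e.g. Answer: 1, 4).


test 1 (q=29) hits B1=T, B2=F, B3=F, B5=F, B6=S
test 2 (q=16) hits B1=T, B2=F, B3=T, B4=T, B5=F, B6=S
test 3 (q=15) hits B1=T, B2=T, B3=T, B4=T, B5=F, B6=S
test 4 (q=14) hits B1=T, B2=T, B3=F, B5=F, B6=S
test 5 (q=26) hits B1=T, B2=T, B3=F, B5=F, B6=E
test 6 (q=25) hits B1=T, B2=T, B3=T, B4=T, B5=F, B6=S
test 7 (q=7) hits B1=T, B2=T, B3=T, B4=T, B5=F, B6=S
test 8 (q=18) hits B1=T, B2=T, B3=T, B4=T, B5=F, B6=S
test 9 (q=27) hits B1=T, B2=T, B3=T, B4=T, B5=F, B6=S
pool-wide coverage (9 outcomes): B1=T, B2=T, B2=F, B3=T, B3=F, B4=T, B5=F, B6=S, B6=E
no size-1 subset reaches all 9 outcomes (best union: 6/9)
inputs {2, 5} (size 2) cover everything; no size-2 subset with a lexicographically smaller index list covers all 9
Answer: 2, 5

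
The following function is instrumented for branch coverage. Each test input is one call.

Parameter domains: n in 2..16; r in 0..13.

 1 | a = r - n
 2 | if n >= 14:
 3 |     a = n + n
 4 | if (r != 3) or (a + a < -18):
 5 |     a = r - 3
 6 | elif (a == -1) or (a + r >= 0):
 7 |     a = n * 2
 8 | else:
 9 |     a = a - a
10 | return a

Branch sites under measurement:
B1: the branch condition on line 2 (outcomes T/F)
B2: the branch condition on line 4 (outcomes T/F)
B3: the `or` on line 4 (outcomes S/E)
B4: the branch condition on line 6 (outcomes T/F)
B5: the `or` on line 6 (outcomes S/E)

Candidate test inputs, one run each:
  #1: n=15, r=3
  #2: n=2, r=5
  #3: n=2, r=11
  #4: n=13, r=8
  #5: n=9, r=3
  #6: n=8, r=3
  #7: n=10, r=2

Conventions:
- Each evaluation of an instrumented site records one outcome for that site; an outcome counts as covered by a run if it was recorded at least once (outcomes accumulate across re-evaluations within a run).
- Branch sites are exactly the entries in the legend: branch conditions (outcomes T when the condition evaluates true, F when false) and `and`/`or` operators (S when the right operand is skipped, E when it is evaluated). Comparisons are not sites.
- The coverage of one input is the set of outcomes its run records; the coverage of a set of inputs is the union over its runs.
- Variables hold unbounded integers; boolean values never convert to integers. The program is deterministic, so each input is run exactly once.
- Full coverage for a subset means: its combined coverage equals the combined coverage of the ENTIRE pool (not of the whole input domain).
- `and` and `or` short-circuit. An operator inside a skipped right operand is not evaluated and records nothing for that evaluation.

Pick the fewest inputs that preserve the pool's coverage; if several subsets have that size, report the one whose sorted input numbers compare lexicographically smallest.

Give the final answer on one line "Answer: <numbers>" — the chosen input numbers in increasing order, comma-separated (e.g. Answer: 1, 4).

input #1, n=15, r=3: outcomes B1=T, B2=F, B3=E, B4=T, B5=E
input #2, n=2, r=5: outcomes B1=F, B2=T, B3=S
input #3, n=2, r=11: outcomes B1=F, B2=T, B3=S
input #4, n=13, r=8: outcomes B1=F, B2=T, B3=S
input #5, n=9, r=3: outcomes B1=F, B2=F, B3=E, B4=F, B5=E
input #6, n=8, r=3: outcomes B1=F, B2=F, B3=E, B4=F, B5=E
input #7, n=10, r=2: outcomes B1=F, B2=T, B3=S
the full pool covers 9 outcomes: B1=T, B1=F, B2=T, B2=F, B3=S, B3=E, B4=T, B4=F, B5=E
checked all size-1 subsets: none covers 9 outcomes (max 5/9)
checked all size-2 subsets: none covers 9 outcomes (max 8/9)
the canonical winner is {1, 2, 5}: size 3, full 9-outcome coverage, earliest index list among size-3 covers

Answer: 1, 2, 5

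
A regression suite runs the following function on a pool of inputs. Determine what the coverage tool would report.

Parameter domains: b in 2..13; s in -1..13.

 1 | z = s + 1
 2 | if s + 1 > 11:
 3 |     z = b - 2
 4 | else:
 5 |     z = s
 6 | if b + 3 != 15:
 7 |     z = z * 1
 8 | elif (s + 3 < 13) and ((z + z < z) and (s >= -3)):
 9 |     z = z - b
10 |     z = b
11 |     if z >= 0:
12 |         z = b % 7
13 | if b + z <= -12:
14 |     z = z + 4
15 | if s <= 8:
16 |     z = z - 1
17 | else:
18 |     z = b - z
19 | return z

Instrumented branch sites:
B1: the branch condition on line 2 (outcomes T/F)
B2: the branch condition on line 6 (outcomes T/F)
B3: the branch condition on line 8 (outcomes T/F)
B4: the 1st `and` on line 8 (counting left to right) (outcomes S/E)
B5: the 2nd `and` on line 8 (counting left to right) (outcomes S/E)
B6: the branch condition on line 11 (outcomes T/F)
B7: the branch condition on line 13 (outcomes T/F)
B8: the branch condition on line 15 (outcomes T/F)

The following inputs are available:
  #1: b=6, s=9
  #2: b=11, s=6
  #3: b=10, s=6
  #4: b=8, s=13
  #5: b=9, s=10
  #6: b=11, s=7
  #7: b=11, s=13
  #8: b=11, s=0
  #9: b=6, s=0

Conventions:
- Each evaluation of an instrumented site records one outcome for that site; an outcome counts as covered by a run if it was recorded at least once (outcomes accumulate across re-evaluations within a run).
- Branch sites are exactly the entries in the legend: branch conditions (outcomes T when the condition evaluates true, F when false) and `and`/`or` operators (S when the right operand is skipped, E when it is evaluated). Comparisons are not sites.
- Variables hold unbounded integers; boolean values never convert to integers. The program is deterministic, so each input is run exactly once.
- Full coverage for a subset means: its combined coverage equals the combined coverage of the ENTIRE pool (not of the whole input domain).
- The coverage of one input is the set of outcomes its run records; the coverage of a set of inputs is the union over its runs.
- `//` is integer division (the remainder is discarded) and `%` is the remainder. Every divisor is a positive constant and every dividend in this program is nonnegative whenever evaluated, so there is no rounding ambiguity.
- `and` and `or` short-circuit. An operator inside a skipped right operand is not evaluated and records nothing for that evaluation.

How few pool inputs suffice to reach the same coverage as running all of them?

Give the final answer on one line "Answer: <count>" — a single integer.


input #1 (b=6, s=9): covers B1=F, B2=T, B7=F, B8=F
input #2 (b=11, s=6): covers B1=F, B2=T, B7=F, B8=T
input #3 (b=10, s=6): covers B1=F, B2=T, B7=F, B8=T
input #4 (b=8, s=13): covers B1=T, B2=T, B7=F, B8=F
input #5 (b=9, s=10): covers B1=F, B2=T, B7=F, B8=F
input #6 (b=11, s=7): covers B1=F, B2=T, B7=F, B8=T
input #7 (b=11, s=13): covers B1=T, B2=T, B7=F, B8=F
input #8 (b=11, s=0): covers B1=F, B2=T, B7=F, B8=T
input #9 (b=6, s=0): covers B1=F, B2=T, B7=F, B8=T
pool-wide coverage (6 outcomes): B1=T, B1=F, B2=T, B7=F, B8=T, B8=F
checked all size-1 subsets: none covers 6 outcomes (max 4/6)
the canonical winner is {2, 4}: size 2, full 6-outcome coverage, earliest index list among size-2 covers
Answer: 2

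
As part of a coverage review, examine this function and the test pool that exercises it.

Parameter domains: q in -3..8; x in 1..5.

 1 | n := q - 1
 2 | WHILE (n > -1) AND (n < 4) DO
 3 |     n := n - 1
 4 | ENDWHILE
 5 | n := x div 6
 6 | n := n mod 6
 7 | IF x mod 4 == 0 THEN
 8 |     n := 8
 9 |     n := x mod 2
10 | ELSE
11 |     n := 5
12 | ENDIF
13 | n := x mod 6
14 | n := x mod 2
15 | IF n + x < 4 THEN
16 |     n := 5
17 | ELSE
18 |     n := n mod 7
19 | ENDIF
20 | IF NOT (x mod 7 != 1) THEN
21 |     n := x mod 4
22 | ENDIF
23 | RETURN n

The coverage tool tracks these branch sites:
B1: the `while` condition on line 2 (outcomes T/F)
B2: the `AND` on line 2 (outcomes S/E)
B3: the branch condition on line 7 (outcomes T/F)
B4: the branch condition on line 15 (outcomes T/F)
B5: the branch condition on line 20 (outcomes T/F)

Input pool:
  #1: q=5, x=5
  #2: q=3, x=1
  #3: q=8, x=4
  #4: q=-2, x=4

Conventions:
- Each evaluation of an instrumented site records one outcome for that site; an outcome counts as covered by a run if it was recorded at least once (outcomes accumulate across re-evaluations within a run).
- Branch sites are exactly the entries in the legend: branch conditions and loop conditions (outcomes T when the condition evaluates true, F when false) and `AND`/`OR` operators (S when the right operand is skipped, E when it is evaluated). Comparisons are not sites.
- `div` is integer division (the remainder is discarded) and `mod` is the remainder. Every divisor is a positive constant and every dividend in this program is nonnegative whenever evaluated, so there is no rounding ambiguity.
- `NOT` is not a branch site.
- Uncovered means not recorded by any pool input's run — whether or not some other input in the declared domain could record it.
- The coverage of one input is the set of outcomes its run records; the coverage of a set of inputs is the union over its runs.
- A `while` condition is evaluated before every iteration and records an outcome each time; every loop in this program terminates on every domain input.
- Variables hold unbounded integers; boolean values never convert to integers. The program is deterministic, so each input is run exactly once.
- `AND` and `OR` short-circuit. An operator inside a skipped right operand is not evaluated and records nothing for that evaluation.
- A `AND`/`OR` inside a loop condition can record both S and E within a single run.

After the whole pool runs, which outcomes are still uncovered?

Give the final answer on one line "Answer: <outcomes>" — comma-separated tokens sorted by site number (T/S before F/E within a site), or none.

run #1 (q=5, x=5) runs B2->E, B1->F, B3->F, B4->F, B5->F; records B1=F, B2=E, B3=F, B4=F, B5=F
run #2 (q=3, x=1) runs B2->E, B1->T, B2->E, B1->T, B2->E, B1->T, B2->S, B1->F, B3->F, B4->T, B5->T; records B1=T, B1=F, B2=S, B2=E, B3=F, B4=T, B5=T
run #3 (q=8, x=4) runs B2->E, B1->F, B3->T, B4->F, B5->F; records B1=F, B2=E, B3=T, B4=F, B5=F
run #4 (q=-2, x=4) runs B2->S, B1->F, B3->T, B4->F, B5->F; records B1=F, B2=S, B3=T, B4=F, B5=F
union over the pool: B1=T, B1=F, B2=S, B2=E, B3=T, B3=F, B4=T, B4=F, B5=T, B5=F
uncovered (0 of 10): none

Answer: none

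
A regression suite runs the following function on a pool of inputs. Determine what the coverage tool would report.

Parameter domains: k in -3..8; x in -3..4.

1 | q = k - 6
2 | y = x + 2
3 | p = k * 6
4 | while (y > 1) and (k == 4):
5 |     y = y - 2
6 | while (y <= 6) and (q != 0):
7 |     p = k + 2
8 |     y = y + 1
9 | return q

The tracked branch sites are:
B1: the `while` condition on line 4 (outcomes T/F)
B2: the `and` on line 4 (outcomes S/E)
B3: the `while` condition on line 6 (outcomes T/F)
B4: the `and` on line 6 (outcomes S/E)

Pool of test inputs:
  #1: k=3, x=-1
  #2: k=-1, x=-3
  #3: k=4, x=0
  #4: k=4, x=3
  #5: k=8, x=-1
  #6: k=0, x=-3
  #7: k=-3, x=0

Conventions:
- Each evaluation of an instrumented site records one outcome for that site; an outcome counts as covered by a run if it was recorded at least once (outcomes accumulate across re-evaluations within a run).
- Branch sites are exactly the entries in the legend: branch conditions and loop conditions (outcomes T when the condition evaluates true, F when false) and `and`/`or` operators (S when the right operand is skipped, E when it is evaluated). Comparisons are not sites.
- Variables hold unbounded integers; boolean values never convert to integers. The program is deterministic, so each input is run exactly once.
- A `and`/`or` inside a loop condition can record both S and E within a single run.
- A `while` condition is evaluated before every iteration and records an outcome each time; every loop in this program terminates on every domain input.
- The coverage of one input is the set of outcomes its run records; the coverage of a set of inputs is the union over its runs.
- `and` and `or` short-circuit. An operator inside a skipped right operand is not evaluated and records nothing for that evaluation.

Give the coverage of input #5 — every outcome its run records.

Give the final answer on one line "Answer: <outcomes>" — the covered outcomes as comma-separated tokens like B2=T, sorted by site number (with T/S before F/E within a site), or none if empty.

Running input #5 (k=8, x=-1), event by event:
  B2->S, B1->F, B4->E, B3->T, B4->E, B3->T, B4->E, B3->T, B4->E, B3->T
  B4->E, B3->T, B4->E, B3->T, B4->S, B3->F
collecting distinct outcomes: B1=F, B2=S, B3=T, B3=F, B4=S, B4=E

Answer: B1=F, B2=S, B3=T, B3=F, B4=S, B4=E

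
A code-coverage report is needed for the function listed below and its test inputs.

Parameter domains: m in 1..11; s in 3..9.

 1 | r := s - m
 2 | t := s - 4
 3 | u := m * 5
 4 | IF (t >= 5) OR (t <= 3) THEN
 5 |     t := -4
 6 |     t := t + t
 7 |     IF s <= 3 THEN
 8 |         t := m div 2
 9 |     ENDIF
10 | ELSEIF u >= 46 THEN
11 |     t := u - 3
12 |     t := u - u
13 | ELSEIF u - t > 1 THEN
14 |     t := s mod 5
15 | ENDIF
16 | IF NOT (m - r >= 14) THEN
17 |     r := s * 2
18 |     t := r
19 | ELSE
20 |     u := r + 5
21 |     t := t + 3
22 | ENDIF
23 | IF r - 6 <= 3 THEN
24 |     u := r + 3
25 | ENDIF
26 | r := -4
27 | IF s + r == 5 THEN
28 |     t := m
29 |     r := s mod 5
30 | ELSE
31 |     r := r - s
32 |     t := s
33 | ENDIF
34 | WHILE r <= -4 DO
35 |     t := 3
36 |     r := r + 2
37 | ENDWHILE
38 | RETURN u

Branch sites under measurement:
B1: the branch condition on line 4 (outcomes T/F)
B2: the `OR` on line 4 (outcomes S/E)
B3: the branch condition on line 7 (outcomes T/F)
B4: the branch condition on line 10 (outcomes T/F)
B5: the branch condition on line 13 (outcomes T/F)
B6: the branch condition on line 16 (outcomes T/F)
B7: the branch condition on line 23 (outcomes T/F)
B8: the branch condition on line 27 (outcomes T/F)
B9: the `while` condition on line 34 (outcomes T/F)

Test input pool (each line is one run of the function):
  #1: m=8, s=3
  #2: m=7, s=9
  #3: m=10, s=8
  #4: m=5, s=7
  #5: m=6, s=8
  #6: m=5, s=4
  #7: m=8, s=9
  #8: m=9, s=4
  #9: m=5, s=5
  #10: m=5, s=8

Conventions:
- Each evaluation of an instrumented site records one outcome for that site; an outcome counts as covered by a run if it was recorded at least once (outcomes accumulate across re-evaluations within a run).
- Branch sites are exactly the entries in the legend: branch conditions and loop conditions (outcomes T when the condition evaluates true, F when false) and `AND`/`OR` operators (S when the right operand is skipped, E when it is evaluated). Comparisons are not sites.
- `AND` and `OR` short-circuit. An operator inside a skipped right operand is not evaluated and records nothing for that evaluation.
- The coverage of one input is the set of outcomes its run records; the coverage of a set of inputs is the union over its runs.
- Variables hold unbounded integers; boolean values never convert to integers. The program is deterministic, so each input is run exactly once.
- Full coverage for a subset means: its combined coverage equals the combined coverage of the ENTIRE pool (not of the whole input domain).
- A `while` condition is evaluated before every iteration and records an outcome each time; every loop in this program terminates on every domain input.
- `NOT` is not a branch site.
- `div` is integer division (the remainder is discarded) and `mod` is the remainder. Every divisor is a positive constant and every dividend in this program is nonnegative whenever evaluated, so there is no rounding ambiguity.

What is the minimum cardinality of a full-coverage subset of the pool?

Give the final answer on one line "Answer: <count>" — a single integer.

#1 (m=8, s=3) -> B2->E, B1->T, B3->T, B6->T, B7->T, B8->F, B9->T, B9->T, B9->F; covered: B1=T, B2=E, B3=T, B6=T, B7=T, B8=F, B9=T, B9=F
#2 (m=7, s=9) -> B2->S, B1->T, B3->F, B6->T, B7->F, B8->T, B9->F; covered: B1=T, B2=S, B3=F, B6=T, B7=F, B8=T, B9=F
#3 (m=10, s=8) -> B2->E, B1->F, B4->T, B6->T, B7->F, B8->F, B9->T, B9->T, B9->T, B9->T, B9->T, B9->F; covered: B1=F, B2=E, B4=T, B6=T, B7=F, B8=F, B9=T, B9=F
#4 (m=5, s=7) -> B2->E, B1->T, B3->F, B6->T, B7->F, B8->F, B9->T, B9->T, B9->T, B9->T, B9->F; covered: B1=T, B2=E, B3=F, B6=T, B7=F, B8=F, B9=T, B9=F
#5 (m=6, s=8) -> B2->E, B1->F, B4->F, B5->T, B6->T, B7->F, B8->F, B9->T, B9->T, B9->T, B9->T, B9->T, B9->F; covered: B1=F, B2=E, B4=F, B5=T, B6=T, B7=F, B8=F, B9=T, B9=F
#6 (m=5, s=4) -> B2->E, B1->T, B3->F, B6->T, B7->T, B8->F, B9->T, B9->T, B9->T, B9->F; covered: B1=T, B2=E, B3=F, B6=T, B7=T, B8=F, B9=T, B9=F
#7 (m=8, s=9) -> B2->S, B1->T, B3->F, B6->T, B7->F, B8->T, B9->F; covered: B1=T, B2=S, B3=F, B6=T, B7=F, B8=T, B9=F
#8 (m=9, s=4) -> B2->E, B1->T, B3->F, B6->F, B7->T, B8->F, B9->T, B9->T, B9->T, B9->F; covered: B1=T, B2=E, B3=F, B6=F, B7=T, B8=F, B9=T, B9=F
#9 (m=5, s=5) -> B2->E, B1->T, B3->F, B6->T, B7->F, B8->F, B9->T, B9->T, B9->T, B9->F; covered: B1=T, B2=E, B3=F, B6=T, B7=F, B8=F, B9=T, B9=F
#10 (m=5, s=8) -> B2->E, B1->F, B4->F, B5->T, B6->T, B7->F, B8->F, B9->T, B9->T, B9->T, B9->T, B9->T, B9->F; covered: B1=F, B2=E, B4=F, B5=T, B6=T, B7=F, B8=F, B9=T, B9=F
pool-wide coverage (17 outcomes): B1=T, B1=F, B2=S, B2=E, B3=T, B3=F, B4=T, B4=F, B5=T, B6=T, B6=F, B7=T, B7=F, B8=T, B8=F, B9=T, B9=F
checked all size-1 subsets: none covers 17 outcomes (max 9/17)
checked all size-2 subsets: none covers 17 outcomes (max 13/17)
checked all size-3 subsets: none covers 17 outcomes (max 15/17)
checked all size-4 subsets: none covers 17 outcomes (max 16/17)
inputs {1, 2, 3, 5, 8} (size 5) cover everything; no size-5 subset with a lexicographically smaller index list covers all 17

Answer: 5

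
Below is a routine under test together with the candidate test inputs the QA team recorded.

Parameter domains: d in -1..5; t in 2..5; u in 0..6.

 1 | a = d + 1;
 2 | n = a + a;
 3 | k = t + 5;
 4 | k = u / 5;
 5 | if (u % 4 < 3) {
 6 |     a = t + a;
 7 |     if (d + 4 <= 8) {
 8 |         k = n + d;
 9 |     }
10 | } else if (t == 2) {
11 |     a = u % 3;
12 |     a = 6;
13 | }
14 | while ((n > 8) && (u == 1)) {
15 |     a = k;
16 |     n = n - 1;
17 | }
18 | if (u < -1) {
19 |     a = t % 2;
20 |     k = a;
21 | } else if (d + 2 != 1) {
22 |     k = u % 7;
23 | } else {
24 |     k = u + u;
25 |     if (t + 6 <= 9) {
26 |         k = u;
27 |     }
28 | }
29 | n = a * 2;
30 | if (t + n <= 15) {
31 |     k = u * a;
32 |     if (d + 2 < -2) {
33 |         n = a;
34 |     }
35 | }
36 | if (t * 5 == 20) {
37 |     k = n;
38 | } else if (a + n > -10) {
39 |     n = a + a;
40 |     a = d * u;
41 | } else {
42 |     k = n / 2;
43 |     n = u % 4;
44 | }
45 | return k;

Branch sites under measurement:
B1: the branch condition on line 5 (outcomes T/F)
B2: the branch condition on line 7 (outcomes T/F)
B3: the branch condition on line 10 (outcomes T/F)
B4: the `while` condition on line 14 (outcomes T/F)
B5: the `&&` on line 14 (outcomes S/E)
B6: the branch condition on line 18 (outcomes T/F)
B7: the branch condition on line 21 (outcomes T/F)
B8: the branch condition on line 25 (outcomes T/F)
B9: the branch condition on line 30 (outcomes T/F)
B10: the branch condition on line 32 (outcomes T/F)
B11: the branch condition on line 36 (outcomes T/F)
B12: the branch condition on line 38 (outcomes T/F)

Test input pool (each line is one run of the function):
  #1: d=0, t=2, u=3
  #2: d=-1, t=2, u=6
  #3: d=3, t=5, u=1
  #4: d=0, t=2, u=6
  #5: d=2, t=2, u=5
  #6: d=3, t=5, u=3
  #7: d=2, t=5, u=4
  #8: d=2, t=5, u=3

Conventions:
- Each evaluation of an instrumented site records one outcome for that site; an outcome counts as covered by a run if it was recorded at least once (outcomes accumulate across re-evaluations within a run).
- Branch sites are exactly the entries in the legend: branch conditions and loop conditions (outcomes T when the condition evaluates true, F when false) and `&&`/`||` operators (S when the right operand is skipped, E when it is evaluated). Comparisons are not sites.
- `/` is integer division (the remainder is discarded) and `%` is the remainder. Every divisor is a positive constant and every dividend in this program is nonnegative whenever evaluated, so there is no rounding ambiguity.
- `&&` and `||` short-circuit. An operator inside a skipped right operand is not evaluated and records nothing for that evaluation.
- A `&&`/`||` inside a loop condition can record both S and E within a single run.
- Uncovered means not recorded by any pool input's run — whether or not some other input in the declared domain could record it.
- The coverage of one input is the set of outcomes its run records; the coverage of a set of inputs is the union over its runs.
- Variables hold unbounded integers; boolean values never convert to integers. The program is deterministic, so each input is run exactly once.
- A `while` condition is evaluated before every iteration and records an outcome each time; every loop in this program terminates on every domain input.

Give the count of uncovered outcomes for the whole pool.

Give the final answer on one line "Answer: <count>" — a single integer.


input #1, d=0, t=2, u=3: outcomes B1=F, B3=T, B4=F, B5=S, B6=F, B7=T, B9=T, B10=F, B11=F, B12=T
input #2, d=-1, t=2, u=6: outcomes B1=T, B2=T, B4=F, B5=S, B6=F, B7=F, B8=T, B9=T, B10=F, B11=F, B12=T
input #3, d=3, t=5, u=1: outcomes B1=T, B2=T, B4=F, B5=S, B6=F, B7=T, B9=F, B11=F, B12=T
input #4, d=0, t=2, u=6: outcomes B1=T, B2=T, B4=F, B5=S, B6=F, B7=T, B9=T, B10=F, B11=F, B12=T
input #5, d=2, t=2, u=5: outcomes B1=T, B2=T, B4=F, B5=S, B6=F, B7=T, B9=T, B10=F, B11=F, B12=T
input #6, d=3, t=5, u=3: outcomes B1=F, B3=F, B4=F, B5=S, B6=F, B7=T, B9=T, B10=F, B11=F, B12=T
input #7, d=2, t=5, u=4: outcomes B1=T, B2=T, B4=F, B5=S, B6=F, B7=T, B9=F, B11=F, B12=T
input #8, d=2, t=5, u=3: outcomes B1=F, B3=F, B4=F, B5=S, B6=F, B7=T, B9=T, B10=F, B11=F, B12=T
union over the pool: B1=T, B1=F, B2=T, B3=T, B3=F, B4=F, B5=S, B6=F, B7=T, B7=F, B8=T, B9=T, B9=F, B10=F, B11=F, B12=T
uncovered (8 of 24): B2=F, B4=T, B5=E, B6=T, B8=F, B10=T, B11=T, B12=F
Answer: 8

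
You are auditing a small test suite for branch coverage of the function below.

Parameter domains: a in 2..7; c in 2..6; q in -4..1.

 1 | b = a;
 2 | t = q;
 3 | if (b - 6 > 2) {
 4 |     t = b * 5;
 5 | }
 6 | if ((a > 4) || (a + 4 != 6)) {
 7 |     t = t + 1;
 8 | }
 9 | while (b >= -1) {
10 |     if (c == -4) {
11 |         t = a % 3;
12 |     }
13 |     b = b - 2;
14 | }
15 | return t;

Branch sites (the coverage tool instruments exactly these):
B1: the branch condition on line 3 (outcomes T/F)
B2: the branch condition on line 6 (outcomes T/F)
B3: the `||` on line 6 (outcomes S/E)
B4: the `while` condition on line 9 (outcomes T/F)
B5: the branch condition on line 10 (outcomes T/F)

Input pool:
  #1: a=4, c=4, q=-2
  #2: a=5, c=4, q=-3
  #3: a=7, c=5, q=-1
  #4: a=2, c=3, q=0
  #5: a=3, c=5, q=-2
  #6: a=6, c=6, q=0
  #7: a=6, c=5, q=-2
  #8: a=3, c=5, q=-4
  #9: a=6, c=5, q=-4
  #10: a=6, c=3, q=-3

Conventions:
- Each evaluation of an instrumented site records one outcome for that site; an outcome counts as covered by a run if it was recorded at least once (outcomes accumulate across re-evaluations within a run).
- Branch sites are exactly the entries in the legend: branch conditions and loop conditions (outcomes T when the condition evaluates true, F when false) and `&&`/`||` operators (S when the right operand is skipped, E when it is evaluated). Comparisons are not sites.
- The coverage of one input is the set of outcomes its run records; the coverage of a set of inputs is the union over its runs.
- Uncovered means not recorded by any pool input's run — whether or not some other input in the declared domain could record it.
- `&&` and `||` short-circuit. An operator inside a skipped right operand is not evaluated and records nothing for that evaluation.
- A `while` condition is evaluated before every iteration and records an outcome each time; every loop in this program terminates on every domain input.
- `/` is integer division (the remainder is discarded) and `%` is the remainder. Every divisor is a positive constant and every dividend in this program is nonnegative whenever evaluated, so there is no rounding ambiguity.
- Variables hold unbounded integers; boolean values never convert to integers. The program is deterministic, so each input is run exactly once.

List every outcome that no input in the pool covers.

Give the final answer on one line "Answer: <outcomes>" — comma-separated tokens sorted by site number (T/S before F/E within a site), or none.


input #1 (a=4, c=4, q=-2): events B1->F, B3->E, B2->T, B4->T, B5->F, B4->T, B5->F, B4->T, B5->F, B4->F; covers B1=F, B2=T, B3=E, B4=T, B4=F, B5=F
input #2 (a=5, c=4, q=-3): events B1->F, B3->S, B2->T, B4->T, B5->F, B4->T, B5->F, B4->T, B5->F, B4->T, B5->F, B4->F; covers B1=F, B2=T, B3=S, B4=T, B4=F, B5=F
input #3 (a=7, c=5, q=-1): events B1->F, B3->S, B2->T, B4->T, B5->F, B4->T, B5->F, B4->T, B5->F, B4->T, B5->F, B4->T, B5->F, B4->F; covers B1=F, B2=T, B3=S, B4=T, B4=F, B5=F
input #4 (a=2, c=3, q=0): events B1->F, B3->E, B2->F, B4->T, B5->F, B4->T, B5->F, B4->F; covers B1=F, B2=F, B3=E, B4=T, B4=F, B5=F
input #5 (a=3, c=5, q=-2): events B1->F, B3->E, B2->T, B4->T, B5->F, B4->T, B5->F, B4->T, B5->F, B4->F; covers B1=F, B2=T, B3=E, B4=T, B4=F, B5=F
input #6 (a=6, c=6, q=0): events B1->F, B3->S, B2->T, B4->T, B5->F, B4->T, B5->F, B4->T, B5->F, B4->T, B5->F, B4->F; covers B1=F, B2=T, B3=S, B4=T, B4=F, B5=F
input #7 (a=6, c=5, q=-2): events B1->F, B3->S, B2->T, B4->T, B5->F, B4->T, B5->F, B4->T, B5->F, B4->T, B5->F, B4->F; covers B1=F, B2=T, B3=S, B4=T, B4=F, B5=F
input #8 (a=3, c=5, q=-4): events B1->F, B3->E, B2->T, B4->T, B5->F, B4->T, B5->F, B4->T, B5->F, B4->F; covers B1=F, B2=T, B3=E, B4=T, B4=F, B5=F
input #9 (a=6, c=5, q=-4): events B1->F, B3->S, B2->T, B4->T, B5->F, B4->T, B5->F, B4->T, B5->F, B4->T, B5->F, B4->F; covers B1=F, B2=T, B3=S, B4=T, B4=F, B5=F
input #10 (a=6, c=3, q=-3): events B1->F, B3->S, B2->T, B4->T, B5->F, B4->T, B5->F, B4->T, B5->F, B4->T, B5->F, B4->F; covers B1=F, B2=T, B3=S, B4=T, B4=F, B5=F
union over the pool: B1=F, B2=T, B2=F, B3=S, B3=E, B4=T, B4=F, B5=F
uncovered (2 of 10): B1=T, B5=T
Answer: B1=T, B5=T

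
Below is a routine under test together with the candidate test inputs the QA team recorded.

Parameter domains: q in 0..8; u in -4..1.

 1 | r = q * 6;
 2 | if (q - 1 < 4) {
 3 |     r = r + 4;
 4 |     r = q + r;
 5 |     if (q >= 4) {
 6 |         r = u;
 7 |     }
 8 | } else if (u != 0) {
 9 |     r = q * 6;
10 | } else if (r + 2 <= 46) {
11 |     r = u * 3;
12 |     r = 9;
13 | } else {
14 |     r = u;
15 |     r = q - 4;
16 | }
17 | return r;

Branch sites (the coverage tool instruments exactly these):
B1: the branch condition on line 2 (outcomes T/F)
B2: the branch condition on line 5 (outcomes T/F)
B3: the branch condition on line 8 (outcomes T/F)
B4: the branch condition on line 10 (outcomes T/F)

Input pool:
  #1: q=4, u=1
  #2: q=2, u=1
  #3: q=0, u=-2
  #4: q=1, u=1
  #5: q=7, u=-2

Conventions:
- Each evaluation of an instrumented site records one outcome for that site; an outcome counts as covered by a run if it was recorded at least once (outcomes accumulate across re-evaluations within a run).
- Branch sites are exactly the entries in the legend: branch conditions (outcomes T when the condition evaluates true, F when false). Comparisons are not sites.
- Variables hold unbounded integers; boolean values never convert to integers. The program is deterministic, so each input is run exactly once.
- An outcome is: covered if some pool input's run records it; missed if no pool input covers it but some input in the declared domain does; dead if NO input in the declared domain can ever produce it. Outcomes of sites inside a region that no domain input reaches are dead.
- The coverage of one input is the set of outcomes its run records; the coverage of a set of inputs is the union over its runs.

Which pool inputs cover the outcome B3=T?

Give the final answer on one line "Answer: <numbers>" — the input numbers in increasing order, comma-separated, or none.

input #1 (q=4, u=1): does not produce B3=T
input #2 (q=2, u=1): does not produce B3=T
input #3 (q=0, u=-2): does not produce B3=T
input #4 (q=1, u=1): does not produce B3=T
input #5 (q=7, u=-2): produces B3=T

Answer: 5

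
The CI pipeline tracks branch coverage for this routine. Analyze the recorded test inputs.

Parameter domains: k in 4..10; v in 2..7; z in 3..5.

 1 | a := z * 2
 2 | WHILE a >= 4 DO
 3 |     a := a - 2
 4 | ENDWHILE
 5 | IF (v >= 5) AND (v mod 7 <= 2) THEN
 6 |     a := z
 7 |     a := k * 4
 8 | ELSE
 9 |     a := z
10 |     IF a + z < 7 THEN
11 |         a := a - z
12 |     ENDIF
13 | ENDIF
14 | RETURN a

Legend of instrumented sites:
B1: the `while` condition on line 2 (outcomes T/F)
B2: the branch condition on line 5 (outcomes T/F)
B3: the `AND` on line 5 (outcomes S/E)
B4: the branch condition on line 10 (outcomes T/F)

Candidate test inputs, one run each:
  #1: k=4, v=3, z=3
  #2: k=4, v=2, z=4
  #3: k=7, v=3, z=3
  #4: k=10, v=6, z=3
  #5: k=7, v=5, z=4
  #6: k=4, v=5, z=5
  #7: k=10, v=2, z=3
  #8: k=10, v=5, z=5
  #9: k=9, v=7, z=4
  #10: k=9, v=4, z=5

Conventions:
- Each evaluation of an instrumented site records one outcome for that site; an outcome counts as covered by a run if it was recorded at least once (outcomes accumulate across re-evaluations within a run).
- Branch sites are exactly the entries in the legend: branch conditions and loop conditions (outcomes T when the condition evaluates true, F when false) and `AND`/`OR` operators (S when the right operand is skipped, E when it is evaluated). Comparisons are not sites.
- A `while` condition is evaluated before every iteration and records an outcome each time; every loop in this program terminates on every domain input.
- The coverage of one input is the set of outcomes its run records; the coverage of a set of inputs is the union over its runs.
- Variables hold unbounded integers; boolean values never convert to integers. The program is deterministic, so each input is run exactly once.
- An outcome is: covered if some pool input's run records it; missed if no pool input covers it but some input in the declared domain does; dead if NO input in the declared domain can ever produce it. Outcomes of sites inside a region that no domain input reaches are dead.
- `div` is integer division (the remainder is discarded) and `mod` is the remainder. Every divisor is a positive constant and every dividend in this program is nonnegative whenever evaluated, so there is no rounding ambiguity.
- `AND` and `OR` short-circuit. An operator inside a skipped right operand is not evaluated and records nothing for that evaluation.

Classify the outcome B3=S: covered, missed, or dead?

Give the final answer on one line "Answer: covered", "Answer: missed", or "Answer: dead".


B3=S is recorded by pool input(s) 1, 2, 3, 7, 10 -> covered
Answer: covered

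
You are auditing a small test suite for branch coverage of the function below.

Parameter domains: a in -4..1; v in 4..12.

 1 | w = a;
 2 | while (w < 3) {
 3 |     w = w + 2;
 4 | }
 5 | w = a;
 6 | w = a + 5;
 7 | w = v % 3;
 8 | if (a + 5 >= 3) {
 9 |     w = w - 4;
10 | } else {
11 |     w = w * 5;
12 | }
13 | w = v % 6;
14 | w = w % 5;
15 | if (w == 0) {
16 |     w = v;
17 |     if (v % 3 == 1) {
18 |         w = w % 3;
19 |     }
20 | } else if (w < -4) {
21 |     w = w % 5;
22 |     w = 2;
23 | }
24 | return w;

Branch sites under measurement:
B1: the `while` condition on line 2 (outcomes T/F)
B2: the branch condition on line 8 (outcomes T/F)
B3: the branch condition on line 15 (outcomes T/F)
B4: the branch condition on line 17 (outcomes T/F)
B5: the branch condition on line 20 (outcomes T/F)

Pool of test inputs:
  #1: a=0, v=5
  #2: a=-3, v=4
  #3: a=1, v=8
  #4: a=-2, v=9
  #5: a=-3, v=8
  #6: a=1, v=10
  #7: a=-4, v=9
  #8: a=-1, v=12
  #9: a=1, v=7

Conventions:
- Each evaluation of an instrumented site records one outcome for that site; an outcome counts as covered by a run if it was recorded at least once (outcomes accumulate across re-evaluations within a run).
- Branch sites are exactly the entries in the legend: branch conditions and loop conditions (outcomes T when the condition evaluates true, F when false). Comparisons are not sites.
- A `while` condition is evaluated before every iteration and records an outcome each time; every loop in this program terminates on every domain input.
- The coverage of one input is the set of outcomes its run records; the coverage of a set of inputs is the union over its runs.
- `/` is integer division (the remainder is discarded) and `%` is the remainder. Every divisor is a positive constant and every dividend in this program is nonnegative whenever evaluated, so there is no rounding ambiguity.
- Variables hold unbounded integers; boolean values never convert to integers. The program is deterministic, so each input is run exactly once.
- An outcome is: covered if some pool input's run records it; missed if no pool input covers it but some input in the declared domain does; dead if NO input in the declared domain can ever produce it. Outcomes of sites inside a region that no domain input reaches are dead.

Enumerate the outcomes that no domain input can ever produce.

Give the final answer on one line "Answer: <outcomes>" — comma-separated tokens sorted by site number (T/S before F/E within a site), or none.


checking every outcome against all 54 domain inputs:
  B4=T: never recorded by any domain input -> dead
  B5=T: never recorded by any domain input -> dead
  reachable outcomes have witnesses, e.g. B1=T (e.g. a=-4, v=4), B1=F (e.g. a=-4, v=4), B2=T (e.g. a=-2, v=4), B2=F (e.g. a=-4, v=4)
Answer: B4=T, B5=T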